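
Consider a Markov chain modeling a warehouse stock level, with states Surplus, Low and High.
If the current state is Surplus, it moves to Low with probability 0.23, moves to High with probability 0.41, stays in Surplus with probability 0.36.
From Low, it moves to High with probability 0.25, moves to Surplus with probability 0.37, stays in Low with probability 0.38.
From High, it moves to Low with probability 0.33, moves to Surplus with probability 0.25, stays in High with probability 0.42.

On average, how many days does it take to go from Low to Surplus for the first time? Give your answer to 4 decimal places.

2.9953

Let t(s) be the expected number of days to first reach Surplus from state s, with t(Surplus) = 0. Conditioning on the first day:
t(Low) = 1 + 0.38·t(Low) + 0.25·t(High)
t(High) = 1 + 0.33·t(Low) + 0.42·t(High)
Solving: t(Low) = 2.9953, t(High) = 3.4284.
Expected days from Low to Surplus: 2.9953.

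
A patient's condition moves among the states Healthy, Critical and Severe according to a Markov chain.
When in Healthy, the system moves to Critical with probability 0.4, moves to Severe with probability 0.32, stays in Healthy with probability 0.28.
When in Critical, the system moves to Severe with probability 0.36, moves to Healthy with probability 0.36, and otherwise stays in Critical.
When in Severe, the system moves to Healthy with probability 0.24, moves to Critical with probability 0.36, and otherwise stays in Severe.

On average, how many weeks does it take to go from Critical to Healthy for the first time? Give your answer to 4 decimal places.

3.1746

Let t(s) be the expected number of weeks to first reach Healthy from state s, with t(Healthy) = 0. Conditioning on the first week:
t(Critical) = 1 + 0.28·t(Critical) + 0.36·t(Severe)
t(Severe) = 1 + 0.36·t(Critical) + 0.4·t(Severe)
Solving: t(Critical) = 3.1746, t(Severe) = 3.5714.
Expected weeks from Critical to Healthy: 3.1746.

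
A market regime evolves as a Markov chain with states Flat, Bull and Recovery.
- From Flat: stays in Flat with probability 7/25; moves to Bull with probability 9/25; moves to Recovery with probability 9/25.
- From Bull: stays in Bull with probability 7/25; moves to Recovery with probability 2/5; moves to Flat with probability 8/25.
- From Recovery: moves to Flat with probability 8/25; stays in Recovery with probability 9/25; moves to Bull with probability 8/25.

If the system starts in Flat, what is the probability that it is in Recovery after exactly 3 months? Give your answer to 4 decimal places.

Propagate the distribution vector 3 months from Flat.
After 0 months: (1.0000, 0.0000, 0.0000)
After 1 month: (0.2800, 0.3600, 0.3600)
After 2 months: (0.3088, 0.3168, 0.3744)
After 3 months: (0.3076, 0.3197, 0.3727)
P(in Recovery after 3 months) = 0.3727

0.3727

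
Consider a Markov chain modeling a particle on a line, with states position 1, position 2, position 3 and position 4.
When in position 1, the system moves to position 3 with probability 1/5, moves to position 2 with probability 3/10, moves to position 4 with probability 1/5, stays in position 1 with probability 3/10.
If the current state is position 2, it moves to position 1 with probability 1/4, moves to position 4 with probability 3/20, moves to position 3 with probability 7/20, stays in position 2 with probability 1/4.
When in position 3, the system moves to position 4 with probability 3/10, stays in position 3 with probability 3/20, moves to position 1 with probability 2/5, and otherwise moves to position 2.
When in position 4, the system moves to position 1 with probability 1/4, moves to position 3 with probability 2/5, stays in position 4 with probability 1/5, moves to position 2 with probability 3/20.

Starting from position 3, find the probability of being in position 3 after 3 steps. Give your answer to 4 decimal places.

Propagate the distribution vector 3 steps from position 3.
After 0 steps: (0.0000, 0.0000, 1.0000, 0.0000)
After 1 step: (0.4000, 0.1500, 0.1500, 0.3000)
After 2 steps: (0.2925, 0.2250, 0.2750, 0.2075)
After 3 steps: (0.3059, 0.2164, 0.2615, 0.2163)
P(in position 3 after 3 steps) = 0.2615

0.2615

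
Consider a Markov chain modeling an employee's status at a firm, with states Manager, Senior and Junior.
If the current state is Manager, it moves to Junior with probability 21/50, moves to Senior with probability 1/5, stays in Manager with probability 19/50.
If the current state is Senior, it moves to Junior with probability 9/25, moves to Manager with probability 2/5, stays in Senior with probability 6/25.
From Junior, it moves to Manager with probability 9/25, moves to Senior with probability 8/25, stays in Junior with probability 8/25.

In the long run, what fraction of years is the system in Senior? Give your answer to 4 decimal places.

Let the stationary distribution be π with π = πP and π_1 + π_2 + π_3 = 1.
π_1 = 0.38·π_1 + 0.4·π_2 + 0.36·π_3
π_2 = 0.2·π_1 + 0.24·π_2 + 0.32·π_3
Solving with the normalization constraint gives π = (0.3777, 0.2543, 0.3679).
So the stationary probability of Senior is 0.2543.

0.2543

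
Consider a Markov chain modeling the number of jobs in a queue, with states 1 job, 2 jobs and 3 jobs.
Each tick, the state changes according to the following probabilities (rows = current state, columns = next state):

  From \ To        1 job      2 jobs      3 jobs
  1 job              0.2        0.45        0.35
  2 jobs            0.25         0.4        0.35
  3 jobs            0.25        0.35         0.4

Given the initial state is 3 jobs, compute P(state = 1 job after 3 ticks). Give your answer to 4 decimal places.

Propagate the distribution vector 3 ticks from 3 jobs.
After 0 ticks: (0.0000, 0.0000, 1.0000)
After 1 tick: (0.2500, 0.3500, 0.4000)
After 2 ticks: (0.2375, 0.3925, 0.3700)
After 3 ticks: (0.2381, 0.3934, 0.3685)
P(in 1 job after 3 ticks) = 0.2381

0.2381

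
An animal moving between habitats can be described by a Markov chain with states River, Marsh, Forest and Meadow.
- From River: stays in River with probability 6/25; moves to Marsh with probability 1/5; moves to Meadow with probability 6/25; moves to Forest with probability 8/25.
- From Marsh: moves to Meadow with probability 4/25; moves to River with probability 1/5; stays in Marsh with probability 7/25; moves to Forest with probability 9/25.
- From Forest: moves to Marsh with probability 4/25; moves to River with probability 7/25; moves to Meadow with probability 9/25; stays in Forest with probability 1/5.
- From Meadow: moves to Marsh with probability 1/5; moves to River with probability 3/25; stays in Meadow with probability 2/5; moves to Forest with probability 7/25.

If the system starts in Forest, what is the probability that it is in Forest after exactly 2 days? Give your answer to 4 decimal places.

0.2880

Propagate the distribution vector 2 days from Forest.
After 0 days: (0.0000, 0.0000, 1.0000, 0.0000)
After 1 day: (0.2800, 0.1600, 0.2000, 0.3600)
After 2 days: (0.1984, 0.2048, 0.2880, 0.3088)
P(in Forest after 2 days) = 0.2880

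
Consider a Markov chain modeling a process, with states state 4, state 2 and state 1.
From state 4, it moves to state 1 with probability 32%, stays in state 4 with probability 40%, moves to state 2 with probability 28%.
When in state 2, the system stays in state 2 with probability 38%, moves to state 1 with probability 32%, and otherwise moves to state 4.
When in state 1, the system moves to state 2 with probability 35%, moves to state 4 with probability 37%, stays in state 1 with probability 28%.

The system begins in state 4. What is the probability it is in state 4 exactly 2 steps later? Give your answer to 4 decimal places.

Sum over the intermediate state after 1 step:
P = P(state 4→state 4)·P(state 4→state 4) + P(state 4→state 2)·P(state 2→state 4) + P(state 4→state 1)·P(state 1→state 4)
  = 0.4×0.4 + 0.28×0.3 + 0.32×0.37
  = 0.1600 + 0.0840 + 0.1184 = 0.3624

0.3624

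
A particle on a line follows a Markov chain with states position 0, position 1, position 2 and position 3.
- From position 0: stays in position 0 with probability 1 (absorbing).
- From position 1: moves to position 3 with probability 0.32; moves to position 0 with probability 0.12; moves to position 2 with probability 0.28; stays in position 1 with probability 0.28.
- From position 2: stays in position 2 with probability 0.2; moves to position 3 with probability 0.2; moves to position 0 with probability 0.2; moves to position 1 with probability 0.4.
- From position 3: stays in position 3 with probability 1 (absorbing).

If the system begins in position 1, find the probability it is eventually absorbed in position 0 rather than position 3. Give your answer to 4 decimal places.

Let h(s) be the probability of absorption at position 0 starting from transient state s. Then h(position 0) = 1 and h(position 3) = 0. By first-step analysis:
h(position 1) = 0.12·1 + 0.28·h(position 1) + 0.28·h(position 2) + 0.32·0
h(position 2) = 0.2·1 + 0.4·h(position 1) + 0.2·h(position 2) + 0.2·0
Solving: h(position 1) = 0.3276, h(position 2) = 0.4138.
Starting from position 1, the probability is 0.3276.

0.3276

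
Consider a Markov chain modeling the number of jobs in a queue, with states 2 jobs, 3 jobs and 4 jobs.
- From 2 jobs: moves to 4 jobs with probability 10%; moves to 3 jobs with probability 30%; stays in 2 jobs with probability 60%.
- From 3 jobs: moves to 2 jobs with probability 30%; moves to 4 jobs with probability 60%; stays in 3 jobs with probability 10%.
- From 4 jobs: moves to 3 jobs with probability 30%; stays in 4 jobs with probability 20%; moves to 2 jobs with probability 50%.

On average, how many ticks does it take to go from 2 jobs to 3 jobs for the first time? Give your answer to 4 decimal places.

3.3333

Let t(s) be the expected number of ticks to first reach 3 jobs from state s, with t(3 jobs) = 0. Conditioning on the first tick:
t(2 jobs) = 1 + 0.6·t(2 jobs) + 0.1·t(4 jobs)
t(4 jobs) = 1 + 0.5·t(2 jobs) + 0.2·t(4 jobs)
Solving: t(2 jobs) = 3.3333, t(4 jobs) = 3.3333.
Expected ticks from 2 jobs to 3 jobs: 3.3333.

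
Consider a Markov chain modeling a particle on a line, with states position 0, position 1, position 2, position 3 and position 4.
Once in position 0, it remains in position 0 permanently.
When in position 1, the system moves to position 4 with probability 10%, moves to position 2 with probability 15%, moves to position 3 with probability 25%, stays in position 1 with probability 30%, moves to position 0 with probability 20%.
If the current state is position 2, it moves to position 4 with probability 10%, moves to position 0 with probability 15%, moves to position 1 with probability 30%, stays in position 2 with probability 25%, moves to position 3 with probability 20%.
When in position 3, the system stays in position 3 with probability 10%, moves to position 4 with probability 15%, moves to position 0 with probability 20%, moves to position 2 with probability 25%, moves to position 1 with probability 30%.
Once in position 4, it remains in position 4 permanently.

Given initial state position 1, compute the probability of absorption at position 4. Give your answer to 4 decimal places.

Let h(s) be the probability of absorption at position 4 starting from transient state s. Then h(position 4) = 1 and h(position 0) = 0. By first-step analysis:
h(position 1) = 0.2·0 + 0.3·h(position 1) + 0.15·h(position 2) + 0.25·h(position 3) + 0.1·1
h(position 2) = 0.15·0 + 0.3·h(position 1) + 0.25·h(position 2) + 0.2·h(position 3) + 0.1·1
h(position 3) = 0.2·0 + 0.3·h(position 1) + 0.25·h(position 2) + 0.1·h(position 3) + 0.15·1
Solving: h(position 1) = 0.3670, h(position 2) = 0.3858, h(position 3) = 0.3962.
Starting from position 1, the probability is 0.3670.

0.3670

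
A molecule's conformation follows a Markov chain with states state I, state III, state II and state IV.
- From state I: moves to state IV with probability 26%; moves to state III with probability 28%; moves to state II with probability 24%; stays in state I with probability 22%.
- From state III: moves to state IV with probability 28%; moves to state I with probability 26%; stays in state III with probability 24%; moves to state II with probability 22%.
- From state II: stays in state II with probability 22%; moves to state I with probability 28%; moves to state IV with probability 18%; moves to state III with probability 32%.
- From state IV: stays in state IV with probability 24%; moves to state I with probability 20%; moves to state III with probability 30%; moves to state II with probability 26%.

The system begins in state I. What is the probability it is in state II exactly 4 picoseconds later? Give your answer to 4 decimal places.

Propagate the distribution vector 4 picoseconds from state I.
After 0 picoseconds: (1.0000, 0.0000, 0.0000, 0.0000)
After 1 picosecond: (0.2200, 0.2800, 0.2400, 0.2600)
After 2 picoseconds: (0.2404, 0.2836, 0.2348, 0.2412)
After 3 picoseconds: (0.2406, 0.2829, 0.2345, 0.2421)
After 4 picoseconds: (0.2405, 0.2829, 0.2345, 0.2421)
P(in state II after 4 picoseconds) = 0.2345

0.2345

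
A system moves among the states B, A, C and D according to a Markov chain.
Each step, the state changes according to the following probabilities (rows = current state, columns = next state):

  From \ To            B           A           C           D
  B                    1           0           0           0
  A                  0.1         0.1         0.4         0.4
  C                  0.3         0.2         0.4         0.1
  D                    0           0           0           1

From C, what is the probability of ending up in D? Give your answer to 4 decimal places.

0.3696

Let h(s) be the probability of absorption at D starting from transient state s. Then h(D) = 1 and h(B) = 0. By first-step analysis:
h(A) = 0.1·0 + 0.1·h(A) + 0.4·h(C) + 0.4·1
h(C) = 0.3·0 + 0.2·h(A) + 0.4·h(C) + 0.1·1
Solving: h(A) = 0.6087, h(C) = 0.3696.
Starting from C, the probability is 0.3696.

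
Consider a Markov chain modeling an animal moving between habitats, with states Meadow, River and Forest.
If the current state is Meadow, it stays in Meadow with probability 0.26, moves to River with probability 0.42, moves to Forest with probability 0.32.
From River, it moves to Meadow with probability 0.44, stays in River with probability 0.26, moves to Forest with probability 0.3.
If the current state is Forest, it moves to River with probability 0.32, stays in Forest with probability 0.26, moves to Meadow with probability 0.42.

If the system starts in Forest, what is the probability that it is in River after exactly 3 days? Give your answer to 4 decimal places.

0.3354

Propagate the distribution vector 3 days from Forest.
After 0 days: (0.0000, 0.0000, 1.0000)
After 1 day: (0.4200, 0.3200, 0.2600)
After 2 days: (0.3592, 0.3428, 0.2980)
After 3 days: (0.3694, 0.3354, 0.2953)
P(in River after 3 days) = 0.3354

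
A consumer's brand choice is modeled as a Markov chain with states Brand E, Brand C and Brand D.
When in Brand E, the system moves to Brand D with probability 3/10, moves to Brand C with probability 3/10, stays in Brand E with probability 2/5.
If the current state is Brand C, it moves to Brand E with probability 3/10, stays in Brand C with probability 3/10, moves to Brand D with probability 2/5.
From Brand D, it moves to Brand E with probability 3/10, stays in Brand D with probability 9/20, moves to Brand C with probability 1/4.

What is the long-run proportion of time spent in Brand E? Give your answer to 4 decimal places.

0.3333

Let the stationary distribution be π with π = πP and π_1 + π_2 + π_3 = 1.
π_1 = 0.4·π_1 + 0.3·π_2 + 0.3·π_3
π_2 = 0.3·π_1 + 0.3·π_2 + 0.25·π_3
Solving with the normalization constraint gives π = (0.3333, 0.2807, 0.3860).
So the stationary probability of Brand E is 0.3333.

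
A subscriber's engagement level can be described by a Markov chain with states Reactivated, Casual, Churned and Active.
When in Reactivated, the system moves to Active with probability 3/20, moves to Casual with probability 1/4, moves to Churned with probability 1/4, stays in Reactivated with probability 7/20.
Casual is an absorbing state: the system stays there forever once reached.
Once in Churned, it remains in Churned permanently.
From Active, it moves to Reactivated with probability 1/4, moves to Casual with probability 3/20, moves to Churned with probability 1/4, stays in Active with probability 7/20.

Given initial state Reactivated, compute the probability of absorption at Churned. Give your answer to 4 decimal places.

Let h(s) be the probability of absorption at Churned starting from transient state s. Then h(Churned) = 1 and h(Casual) = 0. By first-step analysis:
h(Reactivated) = 0.35·h(Reactivated) + 0.25·0 + 0.25·1 + 0.15·h(Active)
h(Active) = 0.25·h(Reactivated) + 0.15·0 + 0.25·1 + 0.35·h(Active)
Solving: h(Reactivated) = 0.5195, h(Active) = 0.5844.
Starting from Reactivated, the probability is 0.5195.

0.5195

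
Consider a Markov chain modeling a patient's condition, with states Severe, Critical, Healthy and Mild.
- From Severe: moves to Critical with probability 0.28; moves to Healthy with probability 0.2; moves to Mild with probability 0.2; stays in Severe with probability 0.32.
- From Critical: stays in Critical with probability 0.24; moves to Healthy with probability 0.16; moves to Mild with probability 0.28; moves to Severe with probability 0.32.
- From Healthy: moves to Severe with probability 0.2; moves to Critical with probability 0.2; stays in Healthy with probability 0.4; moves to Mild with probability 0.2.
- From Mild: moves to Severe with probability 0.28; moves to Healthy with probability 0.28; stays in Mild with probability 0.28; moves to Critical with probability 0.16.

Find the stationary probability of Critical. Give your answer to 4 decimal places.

Let the stationary distribution be π with π = πP and π_1 + π_2 + π_3 + π_4 = 1.
π_1 = 0.32·π_1 + 0.32·π_2 + 0.2·π_3 + 0.28·π_4
π_2 = 0.28·π_1 + 0.24·π_2 + 0.2·π_3 + 0.16·π_4
π_3 = 0.2·π_1 + 0.16·π_2 + 0.4·π_3 + 0.28·π_4
Solving with the normalization constraint gives π = (0.2790, 0.2217, 0.2626, 0.2367).
So the stationary probability of Critical is 0.2217.

0.2217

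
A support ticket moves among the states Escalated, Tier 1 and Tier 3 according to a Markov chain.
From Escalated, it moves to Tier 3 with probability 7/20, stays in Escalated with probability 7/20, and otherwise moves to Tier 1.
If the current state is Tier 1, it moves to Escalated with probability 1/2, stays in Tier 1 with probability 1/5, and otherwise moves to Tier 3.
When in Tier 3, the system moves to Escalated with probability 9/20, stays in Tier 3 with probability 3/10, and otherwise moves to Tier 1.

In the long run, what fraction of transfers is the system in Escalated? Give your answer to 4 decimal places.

Let the stationary distribution be π with π = πP and π_1 + π_2 + π_3 = 1.
π_1 = 0.35·π_1 + 0.5·π_2 + 0.45·π_3
π_2 = 0.3·π_1 + 0.2·π_2 + 0.25·π_3
Solving with the normalization constraint gives π = (0.4208, 0.2581, 0.3210).
So the stationary probability of Escalated is 0.4208.

0.4208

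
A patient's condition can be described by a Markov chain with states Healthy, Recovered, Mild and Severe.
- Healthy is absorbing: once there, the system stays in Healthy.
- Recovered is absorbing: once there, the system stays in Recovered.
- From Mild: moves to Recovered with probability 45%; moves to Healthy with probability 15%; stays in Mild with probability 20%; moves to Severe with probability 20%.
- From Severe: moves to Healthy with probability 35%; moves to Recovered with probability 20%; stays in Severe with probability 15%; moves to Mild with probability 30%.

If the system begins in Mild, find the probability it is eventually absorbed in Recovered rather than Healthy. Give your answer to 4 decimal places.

0.6815

Let h(s) be the probability of absorption at Recovered starting from transient state s. Then h(Recovered) = 1 and h(Healthy) = 0. By first-step analysis:
h(Mild) = 0.15·0 + 0.45·1 + 0.2·h(Mild) + 0.2·h(Severe)
h(Severe) = 0.35·0 + 0.2·1 + 0.3·h(Mild) + 0.15·h(Severe)
Solving: h(Mild) = 0.6815, h(Severe) = 0.4758.
Starting from Mild, the probability is 0.6815.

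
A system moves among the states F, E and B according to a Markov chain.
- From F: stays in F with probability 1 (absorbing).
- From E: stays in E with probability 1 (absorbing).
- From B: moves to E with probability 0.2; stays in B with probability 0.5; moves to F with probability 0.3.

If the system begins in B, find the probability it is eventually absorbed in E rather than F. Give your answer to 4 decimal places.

0.4000

Let h(s) be the probability of absorption at E starting from transient state s. Then h(E) = 1 and h(F) = 0. By first-step analysis:
h(B) = 0.3·0 + 0.2·1 + 0.5·h(B)
Solving: h(B) = 0.4000.
Starting from B, the probability is 0.4000.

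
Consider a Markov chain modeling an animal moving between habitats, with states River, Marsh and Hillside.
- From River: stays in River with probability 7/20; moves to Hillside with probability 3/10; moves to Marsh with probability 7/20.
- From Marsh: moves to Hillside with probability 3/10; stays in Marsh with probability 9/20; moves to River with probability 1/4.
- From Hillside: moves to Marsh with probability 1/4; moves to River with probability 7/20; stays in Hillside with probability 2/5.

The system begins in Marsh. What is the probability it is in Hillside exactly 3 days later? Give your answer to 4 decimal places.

Propagate the distribution vector 3 days from Marsh.
After 0 days: (0.0000, 1.0000, 0.0000)
After 1 day: (0.2500, 0.4500, 0.3000)
After 2 days: (0.3050, 0.3650, 0.3300)
After 3 days: (0.3135, 0.3535, 0.3330)
P(in Hillside after 3 days) = 0.3330

0.3330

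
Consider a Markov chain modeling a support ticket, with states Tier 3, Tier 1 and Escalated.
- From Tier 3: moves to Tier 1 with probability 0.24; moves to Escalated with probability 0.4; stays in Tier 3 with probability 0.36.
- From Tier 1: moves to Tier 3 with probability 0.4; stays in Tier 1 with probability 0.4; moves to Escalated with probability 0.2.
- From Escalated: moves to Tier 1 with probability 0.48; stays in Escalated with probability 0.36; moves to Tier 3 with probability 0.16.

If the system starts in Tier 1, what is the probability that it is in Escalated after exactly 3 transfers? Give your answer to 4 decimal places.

Propagate the distribution vector 3 transfers from Tier 1.
After 0 transfers: (0.0000, 1.0000, 0.0000)
After 1 transfer: (0.4000, 0.4000, 0.2000)
After 2 transfers: (0.3360, 0.3520, 0.3120)
After 3 transfers: (0.3117, 0.3712, 0.3171)
P(in Escalated after 3 transfers) = 0.3171

0.3171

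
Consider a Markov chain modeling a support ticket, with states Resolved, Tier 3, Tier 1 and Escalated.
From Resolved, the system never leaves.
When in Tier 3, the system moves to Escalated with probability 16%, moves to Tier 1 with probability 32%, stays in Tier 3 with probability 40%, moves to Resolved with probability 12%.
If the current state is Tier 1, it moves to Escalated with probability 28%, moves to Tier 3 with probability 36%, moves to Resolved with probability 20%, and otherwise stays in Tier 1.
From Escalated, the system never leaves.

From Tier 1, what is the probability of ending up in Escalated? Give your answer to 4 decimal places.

0.5802

Let h(s) be the probability of absorption at Escalated starting from transient state s. Then h(Escalated) = 1 and h(Resolved) = 0. By first-step analysis:
h(Tier 3) = 0.12·0 + 0.4·h(Tier 3) + 0.32·h(Tier 1) + 0.16·1
h(Tier 1) = 0.2·0 + 0.36·h(Tier 3) + 0.16·h(Tier 1) + 0.28·1
Solving: h(Tier 3) = 0.5761, h(Tier 1) = 0.5802.
Starting from Tier 1, the probability is 0.5802.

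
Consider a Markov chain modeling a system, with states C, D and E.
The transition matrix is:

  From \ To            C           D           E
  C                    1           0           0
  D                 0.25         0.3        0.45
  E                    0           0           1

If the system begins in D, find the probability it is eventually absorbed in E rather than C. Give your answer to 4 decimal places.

Let h(s) be the probability of absorption at E starting from transient state s. Then h(E) = 1 and h(C) = 0. By first-step analysis:
h(D) = 0.25·0 + 0.3·h(D) + 0.45·1
Solving: h(D) = 0.6429.
Starting from D, the probability is 0.6429.

0.6429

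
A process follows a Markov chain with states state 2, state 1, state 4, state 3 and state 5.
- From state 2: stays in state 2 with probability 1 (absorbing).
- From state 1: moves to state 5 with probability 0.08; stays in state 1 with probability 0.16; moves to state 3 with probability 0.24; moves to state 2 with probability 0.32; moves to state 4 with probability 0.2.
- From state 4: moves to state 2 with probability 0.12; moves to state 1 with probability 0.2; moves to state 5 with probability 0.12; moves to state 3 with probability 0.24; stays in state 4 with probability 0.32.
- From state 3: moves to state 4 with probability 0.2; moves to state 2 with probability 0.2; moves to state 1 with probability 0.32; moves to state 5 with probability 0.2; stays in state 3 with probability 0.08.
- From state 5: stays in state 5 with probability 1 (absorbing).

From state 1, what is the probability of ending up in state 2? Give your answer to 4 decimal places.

0.6867

Let h(s) be the probability of absorption at state 2 starting from transient state s. Then h(state 2) = 1 and h(state 5) = 0. By first-step analysis:
h(state 1) = 0.32·1 + 0.16·h(state 1) + 0.2·h(state 4) + 0.24·h(state 3) + 0.08·0
h(state 4) = 0.12·1 + 0.2·h(state 1) + 0.32·h(state 4) + 0.24·h(state 3) + 0.12·0
h(state 3) = 0.2·1 + 0.32·h(state 1) + 0.2·h(state 4) + 0.08·h(state 3) + 0.2·0
Solving: h(state 1) = 0.6867, h(state 4) = 0.5843, h(state 3) = 0.5833.
Starting from state 1, the probability is 0.6867.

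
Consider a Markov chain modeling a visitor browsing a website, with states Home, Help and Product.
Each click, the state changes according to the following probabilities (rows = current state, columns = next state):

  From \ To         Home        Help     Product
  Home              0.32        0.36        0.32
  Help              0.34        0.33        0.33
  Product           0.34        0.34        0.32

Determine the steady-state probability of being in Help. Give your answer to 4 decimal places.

0.3432

Let the stationary distribution be π with π = πP and π_1 + π_2 + π_3 = 1.
π_1 = 0.32·π_1 + 0.34·π_2 + 0.34·π_3
π_2 = 0.36·π_1 + 0.33·π_2 + 0.34·π_3
Solving with the normalization constraint gives π = (0.3333, 0.3432, 0.3234).
So the stationary probability of Help is 0.3432.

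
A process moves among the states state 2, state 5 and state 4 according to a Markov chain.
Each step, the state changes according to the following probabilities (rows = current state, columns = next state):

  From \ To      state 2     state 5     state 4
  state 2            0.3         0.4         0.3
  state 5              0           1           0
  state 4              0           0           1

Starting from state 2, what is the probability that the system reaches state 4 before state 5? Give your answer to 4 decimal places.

0.4286

Let h(s) be the probability of absorption at state 4 starting from transient state s. Then h(state 4) = 1 and h(state 5) = 0. By first-step analysis:
h(state 2) = 0.3·h(state 2) + 0.4·0 + 0.3·1
Solving: h(state 2) = 0.4286.
Starting from state 2, the probability is 0.4286.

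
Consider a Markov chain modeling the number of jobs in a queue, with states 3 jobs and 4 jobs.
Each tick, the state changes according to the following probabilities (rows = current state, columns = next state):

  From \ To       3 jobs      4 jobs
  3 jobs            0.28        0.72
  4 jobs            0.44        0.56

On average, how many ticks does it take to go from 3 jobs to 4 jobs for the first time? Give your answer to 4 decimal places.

Let t(s) be the expected number of ticks to first reach 4 jobs from state s, with t(4 jobs) = 0. Conditioning on the first tick:
t(3 jobs) = 1 + 0.28·t(3 jobs)
Solving: t(3 jobs) = 1.3889.
Expected ticks from 3 jobs to 4 jobs: 1.3889.

1.3889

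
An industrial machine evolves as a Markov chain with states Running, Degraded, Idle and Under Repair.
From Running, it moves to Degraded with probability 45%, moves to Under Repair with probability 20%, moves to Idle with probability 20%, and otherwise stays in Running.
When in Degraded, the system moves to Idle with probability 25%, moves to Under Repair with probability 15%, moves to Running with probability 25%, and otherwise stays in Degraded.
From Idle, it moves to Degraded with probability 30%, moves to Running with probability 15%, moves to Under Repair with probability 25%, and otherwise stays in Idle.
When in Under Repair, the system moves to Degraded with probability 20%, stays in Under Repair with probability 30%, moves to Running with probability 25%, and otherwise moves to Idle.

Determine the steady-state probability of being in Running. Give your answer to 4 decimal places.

0.2043

Let the stationary distribution be π with π = πP and π_1 + π_2 + π_3 + π_4 = 1.
π_1 = 0.15·π_1 + 0.25·π_2 + 0.15·π_3 + 0.25·π_4
π_2 = 0.45·π_1 + 0.35·π_2 + 0.3·π_3 + 0.2·π_4
π_3 = 0.2·π_1 + 0.25·π_2 + 0.3·π_3 + 0.25·π_4
Solving with the normalization constraint gives π = (0.2043, 0.3251, 0.2524, 0.2182).
So the stationary probability of Running is 0.2043.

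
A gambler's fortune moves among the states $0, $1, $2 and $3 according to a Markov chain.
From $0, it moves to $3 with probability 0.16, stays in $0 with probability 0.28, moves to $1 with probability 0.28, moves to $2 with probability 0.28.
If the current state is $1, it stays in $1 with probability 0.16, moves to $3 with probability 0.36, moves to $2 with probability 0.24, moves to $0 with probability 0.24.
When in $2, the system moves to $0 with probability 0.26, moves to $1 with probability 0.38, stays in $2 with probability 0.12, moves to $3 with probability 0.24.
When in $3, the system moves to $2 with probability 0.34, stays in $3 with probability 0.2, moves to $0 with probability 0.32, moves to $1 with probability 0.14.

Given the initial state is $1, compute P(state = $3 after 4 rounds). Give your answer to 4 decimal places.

Propagate the distribution vector 4 rounds from $1.
After 0 rounds: (0.0000, 1.0000, 0.0000, 0.0000)
After 1 round: (0.2400, 0.1600, 0.2400, 0.3600)
After 2 rounds: (0.2832, 0.2344, 0.2568, 0.2256)
After 3 rounds: (0.2745, 0.2460, 0.2431, 0.2364)
After 4 rounds: (0.2748, 0.2417, 0.2455, 0.2381)
P(in $3 after 4 rounds) = 0.2381

0.2381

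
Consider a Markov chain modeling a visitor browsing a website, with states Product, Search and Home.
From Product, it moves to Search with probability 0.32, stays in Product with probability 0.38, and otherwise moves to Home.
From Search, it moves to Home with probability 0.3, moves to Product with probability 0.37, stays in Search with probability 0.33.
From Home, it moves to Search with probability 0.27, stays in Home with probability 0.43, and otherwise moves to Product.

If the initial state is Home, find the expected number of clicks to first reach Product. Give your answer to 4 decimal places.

Let t(s) be the expected number of clicks to first reach Product from state s, with t(Product) = 0. Conditioning on the first click:
t(Search) = 1 + 0.33·t(Search) + 0.3·t(Home)
t(Home) = 1 + 0.27·t(Search) + 0.43·t(Home)
Solving: t(Search) = 2.8913, t(Home) = 3.1240.
Expected clicks from Home to Product: 3.1240.

3.1240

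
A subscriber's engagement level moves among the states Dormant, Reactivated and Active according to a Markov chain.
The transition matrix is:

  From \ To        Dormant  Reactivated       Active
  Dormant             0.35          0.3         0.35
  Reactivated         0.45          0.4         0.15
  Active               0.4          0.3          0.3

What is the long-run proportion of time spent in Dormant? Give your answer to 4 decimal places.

Let the stationary distribution be π with π = πP and π_1 + π_2 + π_3 = 1.
π_1 = 0.35·π_1 + 0.45·π_2 + 0.4·π_3
π_2 = 0.3·π_1 + 0.4·π_2 + 0.3·π_3
Solving with the normalization constraint gives π = (0.3968, 0.3333, 0.2698).
So the stationary probability of Dormant is 0.3968.

0.3968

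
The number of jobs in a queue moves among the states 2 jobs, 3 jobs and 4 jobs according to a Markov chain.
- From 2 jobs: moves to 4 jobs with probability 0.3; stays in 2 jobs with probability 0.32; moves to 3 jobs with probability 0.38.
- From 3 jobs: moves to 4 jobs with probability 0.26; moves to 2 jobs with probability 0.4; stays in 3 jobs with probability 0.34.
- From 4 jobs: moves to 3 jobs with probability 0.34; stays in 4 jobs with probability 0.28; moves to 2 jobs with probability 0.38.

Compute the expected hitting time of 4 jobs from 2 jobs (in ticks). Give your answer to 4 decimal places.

3.5040

Let t(s) be the expected number of ticks to first reach 4 jobs from state s, with t(4 jobs) = 0. Conditioning on the first tick:
t(2 jobs) = 1 + 0.32·t(2 jobs) + 0.38·t(3 jobs)
t(3 jobs) = 1 + 0.4·t(2 jobs) + 0.34·t(3 jobs)
Solving: t(2 jobs) = 3.5040, t(3 jobs) = 3.6388.
Expected ticks from 2 jobs to 4 jobs: 3.5040.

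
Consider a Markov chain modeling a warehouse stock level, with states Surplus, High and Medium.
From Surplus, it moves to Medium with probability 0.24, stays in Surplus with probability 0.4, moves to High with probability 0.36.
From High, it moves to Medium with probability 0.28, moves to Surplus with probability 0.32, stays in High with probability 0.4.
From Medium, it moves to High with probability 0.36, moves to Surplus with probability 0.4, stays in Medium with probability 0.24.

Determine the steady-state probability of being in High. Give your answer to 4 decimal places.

0.3750

Let the stationary distribution be π with π = πP and π_1 + π_2 + π_3 = 1.
π_1 = 0.4·π_1 + 0.32·π_2 + 0.4·π_3
π_2 = 0.36·π_1 + 0.4·π_2 + 0.36·π_3
Solving with the normalization constraint gives π = (0.3700, 0.3750, 0.2550).
So the stationary probability of High is 0.3750.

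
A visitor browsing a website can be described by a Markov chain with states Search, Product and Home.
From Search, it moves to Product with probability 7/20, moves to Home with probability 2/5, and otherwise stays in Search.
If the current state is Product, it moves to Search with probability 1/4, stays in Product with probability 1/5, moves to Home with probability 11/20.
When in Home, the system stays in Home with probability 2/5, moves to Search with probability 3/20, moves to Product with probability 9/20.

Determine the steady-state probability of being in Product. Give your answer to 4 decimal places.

Let the stationary distribution be π with π = πP and π_1 + π_2 + π_3 = 1.
π_1 = 0.25·π_1 + 0.25·π_2 + 0.15·π_3
π_2 = 0.35·π_1 + 0.2·π_2 + 0.45·π_3
Solving with the normalization constraint gives π = (0.2048, 0.3436, 0.4515).
So the stationary probability of Product is 0.3436.

0.3436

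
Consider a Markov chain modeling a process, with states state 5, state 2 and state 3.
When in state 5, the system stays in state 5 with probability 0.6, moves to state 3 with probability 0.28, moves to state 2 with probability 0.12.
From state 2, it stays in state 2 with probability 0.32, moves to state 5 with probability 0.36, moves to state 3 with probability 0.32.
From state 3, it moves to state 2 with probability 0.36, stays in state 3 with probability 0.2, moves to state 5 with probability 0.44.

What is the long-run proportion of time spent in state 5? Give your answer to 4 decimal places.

Let the stationary distribution be π with π = πP and π_1 + π_2 + π_3 = 1.
π_1 = 0.6·π_1 + 0.36·π_2 + 0.44·π_3
π_2 = 0.12·π_1 + 0.32·π_2 + 0.36·π_3
Solving with the normalization constraint gives π = (0.5019, 0.2303, 0.2678).
So the stationary probability of state 5 is 0.5019.

0.5019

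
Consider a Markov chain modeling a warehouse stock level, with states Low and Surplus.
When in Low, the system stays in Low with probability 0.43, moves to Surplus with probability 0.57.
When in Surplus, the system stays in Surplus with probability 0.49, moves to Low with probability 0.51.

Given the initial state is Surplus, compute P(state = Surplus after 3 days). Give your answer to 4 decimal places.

Propagate the distribution vector 3 days from Surplus.
After 0 days: (0.0000, 1.0000)
After 1 day: (0.5100, 0.4900)
After 2 days: (0.4692, 0.5308)
After 3 days: (0.4725, 0.5275)
P(in Surplus after 3 days) = 0.5275

0.5275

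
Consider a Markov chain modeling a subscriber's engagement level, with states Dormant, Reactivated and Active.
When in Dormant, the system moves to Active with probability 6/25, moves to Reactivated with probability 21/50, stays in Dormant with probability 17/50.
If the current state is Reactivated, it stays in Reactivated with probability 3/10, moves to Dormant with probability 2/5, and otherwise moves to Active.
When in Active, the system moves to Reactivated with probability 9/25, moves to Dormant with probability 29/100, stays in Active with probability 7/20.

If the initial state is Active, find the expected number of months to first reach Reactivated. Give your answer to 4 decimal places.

Let t(s) be the expected number of months to first reach Reactivated from state s, with t(Reactivated) = 0. Conditioning on the first month:
t(Dormant) = 1 + 0.34·t(Dormant) + 0.24·t(Active)
t(Active) = 1 + 0.29·t(Dormant) + 0.35·t(Active)
Solving: t(Dormant) = 2.4763, t(Active) = 2.6433.
Expected months from Active to Reactivated: 2.6433.

2.6433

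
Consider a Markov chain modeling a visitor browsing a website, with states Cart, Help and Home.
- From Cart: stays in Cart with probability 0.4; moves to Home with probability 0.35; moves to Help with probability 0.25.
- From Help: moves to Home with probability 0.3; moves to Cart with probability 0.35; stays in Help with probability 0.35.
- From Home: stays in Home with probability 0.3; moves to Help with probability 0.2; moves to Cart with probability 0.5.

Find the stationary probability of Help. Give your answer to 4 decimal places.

0.2599

Let the stationary distribution be π with π = πP and π_1 + π_2 + π_3 = 1.
π_1 = 0.4·π_1 + 0.35·π_2 + 0.5·π_3
π_2 = 0.25·π_1 + 0.35·π_2 + 0.2·π_3
Solving with the normalization constraint gives π = (0.4191, 0.2599, 0.3210).
So the stationary probability of Help is 0.2599.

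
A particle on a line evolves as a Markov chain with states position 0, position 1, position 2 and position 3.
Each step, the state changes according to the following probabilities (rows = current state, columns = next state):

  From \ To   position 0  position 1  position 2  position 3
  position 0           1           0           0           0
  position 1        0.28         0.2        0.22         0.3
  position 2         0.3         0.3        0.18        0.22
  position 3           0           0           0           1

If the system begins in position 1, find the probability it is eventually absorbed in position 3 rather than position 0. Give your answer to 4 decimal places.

0.4990

Let h(s) be the probability of absorption at position 3 starting from transient state s. Then h(position 3) = 1 and h(position 0) = 0. By first-step analysis:
h(position 1) = 0.28·0 + 0.2·h(position 1) + 0.22·h(position 2) + 0.3·1
h(position 2) = 0.3·0 + 0.3·h(position 1) + 0.18·h(position 2) + 0.22·1
Solving: h(position 1) = 0.4990, h(position 2) = 0.4508.
Starting from position 1, the probability is 0.4990.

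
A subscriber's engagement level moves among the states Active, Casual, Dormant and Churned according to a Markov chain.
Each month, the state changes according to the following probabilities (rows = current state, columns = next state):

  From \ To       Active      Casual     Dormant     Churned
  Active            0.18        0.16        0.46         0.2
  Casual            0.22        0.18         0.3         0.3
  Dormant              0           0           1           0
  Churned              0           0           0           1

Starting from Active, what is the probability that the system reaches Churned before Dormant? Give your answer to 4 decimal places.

0.3327

Let h(s) be the probability of absorption at Churned starting from transient state s. Then h(Churned) = 1 and h(Dormant) = 0. By first-step analysis:
h(Active) = 0.18·h(Active) + 0.16·h(Casual) + 0.46·0 + 0.2·1
h(Casual) = 0.22·h(Active) + 0.18·h(Casual) + 0.3·0 + 0.3·1
Solving: h(Active) = 0.3327, h(Casual) = 0.4551.
Starting from Active, the probability is 0.3327.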